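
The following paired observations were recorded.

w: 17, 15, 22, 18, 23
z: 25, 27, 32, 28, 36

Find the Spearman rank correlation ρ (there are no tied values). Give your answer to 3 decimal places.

Rank w: 2, 1, 4, 3, 5
Rank z: 1, 2, 4, 3, 5
d = rank(w) − rank(z): 1, -1, 0, 0, 0; Σd² = 2
ρ = 1 − 6Σd² / [n(n²−1)] = 1 − 6×2 / (5×24) = 1 − 12/120 ≈ 0.900

0.900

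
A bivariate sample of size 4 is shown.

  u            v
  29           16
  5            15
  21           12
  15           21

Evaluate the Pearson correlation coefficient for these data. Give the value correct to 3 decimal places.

-0.123

n = 4, Σu = 70, Σv = 64, Σu² = 1532, Σv² = 1066, Σuv = 1106
nΣuv − ΣuΣv = 4424 − 4480 = -56
nΣu² − (Σu)² = 6128 − 4900 = 1228; nΣv² − (Σv)² = 4264 − 4096 = 168
r = -56 / √(1228 × 168) = -56 / 454.2070 ≈ -0.123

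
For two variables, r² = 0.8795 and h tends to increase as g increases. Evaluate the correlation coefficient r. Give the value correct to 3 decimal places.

0.938

|r| = √0.8795 = 0.938
The association is positive, so r = 0.938.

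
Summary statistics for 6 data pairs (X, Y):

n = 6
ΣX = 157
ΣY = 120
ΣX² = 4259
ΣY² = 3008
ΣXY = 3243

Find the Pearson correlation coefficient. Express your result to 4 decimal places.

r = (nΣXY − ΣXΣY) / √[(nΣX² − (ΣX)²)(nΣY² − (ΣY)²)]
Numerator: 6×3243 − 157×120 = 618
Denominator: √[(25554 − 24649)(18048 − 14400)] = √[905 × 3648] = 1816.9865
r = 618 / 1816.9865 ≈ 0.3401

0.3401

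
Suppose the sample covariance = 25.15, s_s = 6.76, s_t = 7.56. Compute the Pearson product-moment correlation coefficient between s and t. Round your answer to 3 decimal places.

0.492

r = Cov(s,t) / (s_s · s_t) = 25.15 / (6.76 × 7.56)
  = 25.15 / 51.1056 ≈ 0.492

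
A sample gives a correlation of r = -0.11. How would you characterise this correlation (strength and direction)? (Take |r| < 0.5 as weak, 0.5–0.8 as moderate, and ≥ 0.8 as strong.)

r = -0.11 < 0 so the relationship is negative.
|r| = 0.11, which falls in the weak range.

weak negative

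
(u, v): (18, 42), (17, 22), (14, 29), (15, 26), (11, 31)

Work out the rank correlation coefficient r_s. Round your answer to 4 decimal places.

0.0000

Rank u: 5, 4, 2, 3, 1
Rank v: 5, 1, 3, 2, 4
d = rank(u) − rank(v): 0, 3, -1, 1, -3; Σd² = 20
ρ = 1 − 6Σd² / [n(n²−1)] = 1 − 6×20 / (5×24) = 1 − 120/120 ≈ 0.0000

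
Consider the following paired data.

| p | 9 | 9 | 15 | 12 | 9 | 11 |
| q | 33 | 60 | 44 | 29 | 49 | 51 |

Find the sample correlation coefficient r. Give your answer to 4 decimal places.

-0.2484

n = 6, Σp = 65, Σq = 266, Σp² = 733, Σq² = 12468, Σpq = 2847
nΣpq − ΣpΣq = 17082 − 17290 = -208
nΣp² − (Σp)² = 4398 − 4225 = 173; nΣq² − (Σq)² = 74808 − 70756 = 4052
r = -208 / √(173 × 4052) = -208 / 837.2550 ≈ -0.2484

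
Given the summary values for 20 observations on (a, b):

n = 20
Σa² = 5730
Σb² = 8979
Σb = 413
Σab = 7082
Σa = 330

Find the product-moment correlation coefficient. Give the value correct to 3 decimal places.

0.747

r = (nΣab − ΣaΣb) / √[(nΣa² − (Σa)²)(nΣb² − (Σb)²)]
Numerator: 20×7082 − 330×413 = 5350
Denominator: √[(114600 − 108900)(179580 − 170569)] = √[5700 × 9011] = 7166.7775
r = 5350 / 7166.7775 ≈ 0.747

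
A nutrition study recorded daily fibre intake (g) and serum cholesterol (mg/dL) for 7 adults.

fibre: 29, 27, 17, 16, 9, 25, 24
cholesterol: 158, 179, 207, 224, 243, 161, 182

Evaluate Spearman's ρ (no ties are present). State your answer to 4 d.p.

Rank fibre: 7, 6, 3, 2, 1, 5, 4
Rank cholesterol: 1, 3, 5, 6, 7, 2, 4
d = rank(fibre) − rank(cholesterol): 6, 3, -2, -4, -6, 3, 0; Σd² = 110
ρ = 1 − 6Σd² / [n(n²−1)] = 1 − 6×110 / (7×48) = 1 − 660/336 ≈ -0.9643

-0.9643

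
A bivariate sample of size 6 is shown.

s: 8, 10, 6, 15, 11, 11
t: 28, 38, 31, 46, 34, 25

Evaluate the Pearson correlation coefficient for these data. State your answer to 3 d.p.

n = 6, Σs = 61, Σt = 202, Σs² = 667, Σt² = 7086, Σst = 2129
nΣst − ΣsΣt = 12774 − 12322 = 452
nΣs² − (Σs)² = 4002 − 3721 = 281; nΣt² − (Σt)² = 42516 − 40804 = 1712
r = 452 / √(281 × 1712) = 452 / 693.5935 ≈ 0.652

0.652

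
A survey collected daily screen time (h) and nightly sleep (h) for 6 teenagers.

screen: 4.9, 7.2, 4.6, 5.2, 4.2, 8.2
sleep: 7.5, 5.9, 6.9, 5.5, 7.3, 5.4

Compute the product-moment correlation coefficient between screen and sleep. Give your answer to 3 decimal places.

-0.748

n = 6, Σx = 34.3, Σy = 38.5, Σx² = 208.93, Σy² = 251.37, Σxy = 214.51
nΣxy − ΣxΣy = 1287.06 − 1320.55 = -33.49
nΣx² − (Σx)² = 1253.58 − 1176.49 = 77.09; nΣy² − (Σy)² = 1508.22 − 1482.25 = 25.97
r = -33.49 / √(77.09 × 25.97) = -33.49 / 44.7440 ≈ -0.748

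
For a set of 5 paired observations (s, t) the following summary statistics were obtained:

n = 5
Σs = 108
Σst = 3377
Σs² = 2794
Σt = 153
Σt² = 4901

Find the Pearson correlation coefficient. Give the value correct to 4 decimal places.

0.2271

r = (nΣst − ΣsΣt) / √[(nΣs² − (Σs)²)(nΣt² − (Σt)²)]
Numerator: 5×3377 − 108×153 = 361
Denominator: √[(13970 − 11664)(24505 − 23409)] = √[2306 × 1096] = 1589.7723
r = 361 / 1589.7723 ≈ 0.2271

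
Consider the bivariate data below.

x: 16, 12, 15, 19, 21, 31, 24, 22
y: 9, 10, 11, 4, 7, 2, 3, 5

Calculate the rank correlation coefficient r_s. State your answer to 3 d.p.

-0.905

Rank x: 3, 1, 2, 4, 5, 8, 7, 6
Rank y: 6, 7, 8, 3, 5, 1, 2, 4
d = rank(x) − rank(y): -3, -6, -6, 1, 0, 7, 5, 2; Σd² = 160
ρ = 1 − 6Σd² / [n(n²−1)] = 1 − 6×160 / (8×63) = 1 − 960/504 ≈ -0.905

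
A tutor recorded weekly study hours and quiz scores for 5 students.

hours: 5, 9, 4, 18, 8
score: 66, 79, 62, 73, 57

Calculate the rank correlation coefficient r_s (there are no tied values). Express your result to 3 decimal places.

Rank hours: 2, 4, 1, 5, 3
Rank score: 3, 5, 2, 4, 1
d = rank(hours) − rank(score): -1, -1, -1, 1, 2; Σd² = 8
ρ = 1 − 6Σd² / [n(n²−1)] = 1 − 6×8 / (5×24) = 1 − 48/120 ≈ 0.600

0.600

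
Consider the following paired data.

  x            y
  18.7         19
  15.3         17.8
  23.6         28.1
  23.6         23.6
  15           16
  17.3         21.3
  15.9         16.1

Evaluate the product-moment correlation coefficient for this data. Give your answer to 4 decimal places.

0.9065

n = 7, Σx = 129.4, Σy = 141.9, Σx² = 2474.8, Σy² = 2993.31, Σxy = 2712.24
nΣxy − ΣxΣy = 18985.68 − 18361.86 = 623.82
nΣx² − (Σx)² = 17323.6 − 16744.36 = 579.24; nΣy² − (Σy)² = 20953.17 − 20135.61 = 817.56
r = 623.82 / √(579.24 × 817.56) = 623.82 / 688.1595 ≈ 0.9065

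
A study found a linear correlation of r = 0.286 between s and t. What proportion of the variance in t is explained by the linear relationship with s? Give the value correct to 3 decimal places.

0.082

r² = (0.286)² = 0.082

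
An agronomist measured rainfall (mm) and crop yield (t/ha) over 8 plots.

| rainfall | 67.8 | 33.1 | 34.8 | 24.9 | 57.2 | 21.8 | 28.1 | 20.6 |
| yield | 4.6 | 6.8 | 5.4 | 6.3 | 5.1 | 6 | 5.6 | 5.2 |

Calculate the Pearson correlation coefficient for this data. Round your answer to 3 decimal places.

-0.615

n = 8, Σx = 288.3, Σy = 45, Σx² = 12484.55, Σy² = 256.66, Σxy = 1568.75
nΣxy − ΣxΣy = 12550 − 12973.5 = -423.5
nΣx² − (Σx)² = 99876.4 − 83116.89 = 16759.51; nΣy² − (Σy)² = 2053.28 − 2025 = 28.28
r = -423.5 / √(16759.51 × 28.28) = -423.5 / 688.4468 ≈ -0.615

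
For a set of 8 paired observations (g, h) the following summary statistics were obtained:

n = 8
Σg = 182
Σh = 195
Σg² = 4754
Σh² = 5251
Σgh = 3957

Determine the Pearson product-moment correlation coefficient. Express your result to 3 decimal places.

-0.867

r = (nΣgh − ΣgΣh) / √[(nΣg² − (Σg)²)(nΣh² − (Σh)²)]
Numerator: 8×3957 − 182×195 = -3834
Denominator: √[(38032 − 33124)(42008 − 38025)] = √[4908 × 3983] = 4421.3758
r = -3834 / 4421.3758 ≈ -0.867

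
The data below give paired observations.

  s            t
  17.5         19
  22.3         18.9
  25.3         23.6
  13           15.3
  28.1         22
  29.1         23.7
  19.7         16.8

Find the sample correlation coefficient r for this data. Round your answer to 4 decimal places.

0.9025

n = 7, Σs = 155, Σt = 139.3, Σs² = 3637.14, Σt² = 2837.19, Σst = 3188.78
nΣst − ΣsΣt = 22321.46 − 21591.5 = 729.96
nΣs² − (Σs)² = 25459.98 − 24025 = 1434.98; nΣt² − (Σt)² = 19860.33 − 19404.49 = 455.84
r = 729.96 / √(1434.98 × 455.84) = 729.96 / 808.7776 ≈ 0.9025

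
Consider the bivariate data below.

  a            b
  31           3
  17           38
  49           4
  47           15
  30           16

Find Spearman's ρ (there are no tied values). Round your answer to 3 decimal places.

-0.700

Rank a: 3, 1, 5, 4, 2
Rank b: 1, 5, 2, 3, 4
d = rank(a) − rank(b): 2, -4, 3, 1, -2; Σd² = 34
ρ = 1 − 6Σd² / [n(n²−1)] = 1 − 6×34 / (5×24) = 1 − 204/120 ≈ -0.700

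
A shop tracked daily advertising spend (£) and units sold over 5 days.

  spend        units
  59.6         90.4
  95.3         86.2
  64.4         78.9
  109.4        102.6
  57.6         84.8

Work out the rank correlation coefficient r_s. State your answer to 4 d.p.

Rank spend: 2, 4, 3, 5, 1
Rank units: 4, 3, 1, 5, 2
d = rank(spend) − rank(units): -2, 1, 2, 0, -1; Σd² = 10
ρ = 1 − 6Σd² / [n(n²−1)] = 1 − 6×10 / (5×24) = 1 − 60/120 ≈ 0.5000

0.5000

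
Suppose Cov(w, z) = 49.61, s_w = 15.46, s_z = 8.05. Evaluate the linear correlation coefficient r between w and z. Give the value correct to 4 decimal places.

0.3986

r = Cov(w,z) / (s_w · s_z) = 49.61 / (15.46 × 8.05)
  = 49.61 / 124.4530 ≈ 0.3986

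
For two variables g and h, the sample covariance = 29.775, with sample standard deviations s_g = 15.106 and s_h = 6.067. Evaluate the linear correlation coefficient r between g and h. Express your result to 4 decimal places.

r = Cov(g,h) / (s_g · s_h) = 29.775 / (15.106 × 6.067)
  = 29.775 / 91.6481 ≈ 0.3249

0.3249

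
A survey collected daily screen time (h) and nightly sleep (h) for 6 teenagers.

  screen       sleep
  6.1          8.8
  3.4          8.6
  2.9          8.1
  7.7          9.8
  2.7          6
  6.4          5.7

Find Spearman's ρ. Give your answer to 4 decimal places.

0.4286

Rank screen: 4, 3, 2, 6, 1, 5
Rank sleep: 5, 4, 3, 6, 2, 1
d = rank(screen) − rank(sleep): -1, -1, -1, 0, -1, 4; Σd² = 20
ρ = 1 − 6Σd² / [n(n²−1)] = 1 − 6×20 / (6×35) = 1 − 120/210 ≈ 0.4286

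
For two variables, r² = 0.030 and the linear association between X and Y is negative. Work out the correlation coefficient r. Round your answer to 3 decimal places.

-0.173

|r| = √0.030 = 0.173
The association is negative, so r = −0.173.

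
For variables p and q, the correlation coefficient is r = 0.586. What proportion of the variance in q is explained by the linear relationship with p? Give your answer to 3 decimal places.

0.343

r² = (0.586)² = 0.343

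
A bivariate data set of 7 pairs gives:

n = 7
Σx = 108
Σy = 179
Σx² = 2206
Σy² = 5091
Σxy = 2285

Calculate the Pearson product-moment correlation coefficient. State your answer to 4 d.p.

r = (nΣxy − ΣxΣy) / √[(nΣx² − (Σx)²)(nΣy² − (Σy)²)]
Numerator: 7×2285 − 108×179 = -3337
Denominator: √[(15442 − 11664)(35637 − 32041)] = √[3778 × 3596] = 3685.8768
r = -3337 / 3685.8768 ≈ -0.9053

-0.9053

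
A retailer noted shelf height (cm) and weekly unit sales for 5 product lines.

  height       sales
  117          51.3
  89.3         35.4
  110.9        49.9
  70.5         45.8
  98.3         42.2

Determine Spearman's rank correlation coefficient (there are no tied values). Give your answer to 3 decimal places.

Rank height: 5, 2, 4, 1, 3
Rank sales: 5, 1, 4, 3, 2
d = rank(height) − rank(sales): 0, 1, 0, -2, 1; Σd² = 6
ρ = 1 − 6Σd² / [n(n²−1)] = 1 − 6×6 / (5×24) = 1 − 36/120 ≈ 0.700

0.700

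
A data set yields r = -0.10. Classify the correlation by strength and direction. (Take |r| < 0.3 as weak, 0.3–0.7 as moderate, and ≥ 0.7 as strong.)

r = -0.10 < 0 so the relationship is negative.
|r| = 0.10, which falls in the weak range.

weak negative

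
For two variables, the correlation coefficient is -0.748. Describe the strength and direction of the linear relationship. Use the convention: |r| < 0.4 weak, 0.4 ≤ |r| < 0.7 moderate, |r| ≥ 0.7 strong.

r = -0.748 < 0 so the relationship is negative.
|r| = 0.748, which falls in the strong range.

strong negative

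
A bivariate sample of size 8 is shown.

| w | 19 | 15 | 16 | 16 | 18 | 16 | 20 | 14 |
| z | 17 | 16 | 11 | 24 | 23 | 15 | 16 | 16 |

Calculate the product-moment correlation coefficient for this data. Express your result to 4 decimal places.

0.1549

n = 8, Σw = 134, Σz = 138, Σw² = 2274, Σz² = 2508, Σwz = 2321
nΣwz − ΣwΣz = 18568 − 18492 = 76
nΣw² − (Σw)² = 18192 − 17956 = 236; nΣz² − (Σz)² = 20064 − 19044 = 1020
r = 76 / √(236 × 1020) = 76 / 490.6322 ≈ 0.1549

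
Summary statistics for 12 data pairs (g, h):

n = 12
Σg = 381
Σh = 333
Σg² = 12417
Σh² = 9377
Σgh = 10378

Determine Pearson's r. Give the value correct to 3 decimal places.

-0.932

r = (nΣgh − ΣgΣh) / √[(nΣg² − (Σg)²)(nΣh² − (Σh)²)]
Numerator: 12×10378 − 381×333 = -2337
Denominator: √[(149004 − 145161)(112524 − 110889)] = √[3843 × 1635] = 2506.6521
r = -2337 / 2506.6521 ≈ -0.932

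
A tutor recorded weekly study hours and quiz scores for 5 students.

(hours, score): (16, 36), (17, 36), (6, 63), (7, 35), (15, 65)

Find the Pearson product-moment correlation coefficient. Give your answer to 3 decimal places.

-0.248

n = 5, Σx = 61, Σy = 235, Σx² = 855, Σy² = 12011, Σxy = 2786
nΣxy − ΣxΣy = 13930 − 14335 = -405
nΣx² − (Σx)² = 4275 − 3721 = 554; nΣy² − (Σy)² = 60055 − 55225 = 4830
r = -405 / √(554 × 4830) = -405 / 1635.7934 ≈ -0.248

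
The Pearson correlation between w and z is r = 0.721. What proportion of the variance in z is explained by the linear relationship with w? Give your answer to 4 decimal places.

0.5198

r² = (0.721)² = 0.5198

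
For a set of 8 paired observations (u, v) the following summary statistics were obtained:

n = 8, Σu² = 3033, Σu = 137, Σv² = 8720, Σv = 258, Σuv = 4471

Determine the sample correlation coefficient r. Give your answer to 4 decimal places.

0.1007

r = (nΣuv − ΣuΣv) / √[(nΣu² − (Σu)²)(nΣv² − (Σv)²)]
Numerator: 8×4471 − 137×258 = 422
Denominator: √[(24264 − 18769)(69760 − 66564)] = √[5495 × 3196] = 4190.7064
r = 422 / 4190.7064 ≈ 0.1007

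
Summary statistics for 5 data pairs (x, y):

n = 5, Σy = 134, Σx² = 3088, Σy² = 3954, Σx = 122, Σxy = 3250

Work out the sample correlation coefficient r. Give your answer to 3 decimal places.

-0.098

r = (nΣxy − ΣxΣy) / √[(nΣx² − (Σx)²)(nΣy² − (Σy)²)]
Numerator: 5×3250 − 122×134 = -98
Denominator: √[(15440 − 14884)(19770 − 17956)] = √[556 × 1814] = 1004.2828
r = -98 / 1004.2828 ≈ -0.098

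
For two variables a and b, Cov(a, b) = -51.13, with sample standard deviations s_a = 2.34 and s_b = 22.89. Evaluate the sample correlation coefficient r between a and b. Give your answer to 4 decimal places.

r = Cov(a,b) / (s_a · s_b) = -51.13 / (2.34 × 22.89)
  = -51.13 / 53.5626 ≈ -0.9546

-0.9546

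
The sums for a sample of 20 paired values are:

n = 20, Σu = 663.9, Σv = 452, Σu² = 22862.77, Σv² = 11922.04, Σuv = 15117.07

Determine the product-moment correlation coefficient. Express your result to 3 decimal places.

0.095

r = (nΣuv − ΣuΣv) / √[(nΣu² − (Σu)²)(nΣv² − (Σv)²)]
Numerator: 20×15117.07 − 663.9×452 = 2258.6
Denominator: √[(457255.4 − 440763.21)(238440.8 − 204304)] = √[16492.19 × 34136.8] = 23727.4228
r = 2258.6 / 23727.4228 ≈ 0.095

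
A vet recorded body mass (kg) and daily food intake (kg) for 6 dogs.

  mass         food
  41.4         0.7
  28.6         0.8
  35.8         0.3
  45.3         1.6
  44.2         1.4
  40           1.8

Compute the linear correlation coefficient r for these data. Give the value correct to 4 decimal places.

0.5580

n = 6, Σx = 235.3, Σy = 6.6, Σx² = 9419.29, Σy² = 8.98, Σxy = 268.96
nΣxy − ΣxΣy = 1613.76 − 1552.98 = 60.78
nΣx² − (Σx)² = 56515.74 − 55366.09 = 1149.65; nΣy² − (Σy)² = 53.88 − 43.56 = 10.32
r = 60.78 / √(1149.65 × 10.32) = 60.78 / 108.9238 ≈ 0.5580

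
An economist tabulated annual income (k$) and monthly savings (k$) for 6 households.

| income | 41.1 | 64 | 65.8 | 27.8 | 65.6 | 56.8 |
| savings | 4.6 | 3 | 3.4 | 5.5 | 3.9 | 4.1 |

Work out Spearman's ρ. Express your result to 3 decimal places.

-0.829

Rank income: 2, 4, 6, 1, 5, 3
Rank savings: 5, 1, 2, 6, 3, 4
d = rank(income) − rank(savings): -3, 3, 4, -5, 2, -1; Σd² = 64
ρ = 1 − 6Σd² / [n(n²−1)] = 1 − 6×64 / (6×35) = 1 − 384/210 ≈ -0.829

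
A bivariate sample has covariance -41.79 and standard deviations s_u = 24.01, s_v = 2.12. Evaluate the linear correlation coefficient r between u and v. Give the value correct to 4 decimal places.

r = Cov(u,v) / (s_u · s_v) = -41.79 / (24.01 × 2.12)
  = -41.79 / 50.9012 ≈ -0.8210

-0.8210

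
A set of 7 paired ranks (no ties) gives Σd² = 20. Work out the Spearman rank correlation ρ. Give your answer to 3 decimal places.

0.643

ρ = 1 − 6Σd² / [n(n²−1)] = 1 − 6×20 / (7×48)
  = 1 − 120/336 = 1 − 0.3571 ≈ 0.643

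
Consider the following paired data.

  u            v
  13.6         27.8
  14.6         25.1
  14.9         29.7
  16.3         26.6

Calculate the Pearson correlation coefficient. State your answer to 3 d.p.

-0.149

n = 4, Σu = 59.4, Σv = 109.2, Σu² = 885.82, Σv² = 2992.5, Σuv = 1620.65
nΣuv − ΣuΣv = 6482.6 − 6486.48 = -3.88
nΣu² − (Σu)² = 3543.28 − 3528.36 = 14.92; nΣv² − (Σv)² = 11970 − 11924.64 = 45.36
r = -3.88 / √(14.92 × 45.36) = -3.88 / 26.0148 ≈ -0.149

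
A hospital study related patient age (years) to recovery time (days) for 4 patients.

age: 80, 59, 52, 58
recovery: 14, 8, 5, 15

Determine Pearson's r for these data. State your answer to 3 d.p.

n = 4, Σx = 249, Σy = 42, Σx² = 15949, Σy² = 510, Σxy = 2722
nΣxy − ΣxΣy = 10888 − 10458 = 430
nΣx² − (Σx)² = 63796 − 62001 = 1795; nΣy² − (Σy)² = 2040 − 1764 = 276
r = 430 / √(1795 × 276) = 430 / 703.8608 ≈ 0.611

0.611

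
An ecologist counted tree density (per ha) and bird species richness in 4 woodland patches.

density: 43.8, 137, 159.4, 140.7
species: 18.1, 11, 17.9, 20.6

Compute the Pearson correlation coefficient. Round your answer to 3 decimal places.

-0.118

n = 4, Σx = 480.9, Σy = 67.6, Σx² = 65892.29, Σy² = 1193.38, Σxy = 8051.46
nΣxy − ΣxΣy = 32205.84 − 32508.84 = -303
nΣx² − (Σx)² = 263569.16 − 231264.81 = 32304.35; nΣy² − (Σy)² = 4773.52 − 4569.76 = 203.76
r = -303 / √(32304.35 × 203.76) = -303 / 2565.6060 ≈ -0.118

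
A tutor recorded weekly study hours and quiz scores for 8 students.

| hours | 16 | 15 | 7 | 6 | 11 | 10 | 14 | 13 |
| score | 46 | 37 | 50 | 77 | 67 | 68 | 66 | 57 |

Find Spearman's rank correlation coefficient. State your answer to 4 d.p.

Rank hours: 8, 7, 2, 1, 4, 3, 6, 5
Rank score: 2, 1, 3, 8, 6, 7, 5, 4
d = rank(hours) − rank(score): 6, 6, -1, -7, -2, -4, 1, 1; Σd² = 144
ρ = 1 − 6Σd² / [n(n²−1)] = 1 − 6×144 / (8×63) = 1 − 864/504 ≈ -0.7143

-0.7143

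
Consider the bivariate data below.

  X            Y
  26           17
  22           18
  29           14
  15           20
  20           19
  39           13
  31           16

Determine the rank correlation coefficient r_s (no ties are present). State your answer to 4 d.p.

Rank X: 4, 3, 5, 1, 2, 7, 6
Rank Y: 4, 5, 2, 7, 6, 1, 3
d = rank(X) − rank(Y): 0, -2, 3, -6, -4, 6, 3; Σd² = 110
ρ = 1 − 6Σd² / [n(n²−1)] = 1 − 6×110 / (7×48) = 1 − 660/336 ≈ -0.9643

-0.9643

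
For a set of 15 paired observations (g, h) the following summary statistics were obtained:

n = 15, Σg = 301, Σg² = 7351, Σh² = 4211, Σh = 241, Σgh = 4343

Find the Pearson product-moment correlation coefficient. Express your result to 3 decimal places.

-0.740

r = (nΣgh − ΣgΣh) / √[(nΣg² − (Σg)²)(nΣh² − (Σh)²)]
Numerator: 15×4343 − 301×241 = -7396
Denominator: √[(110265 − 90601)(63165 − 58081)] = √[19664 × 5084] = 9998.5887
r = -7396 / 9998.5887 ≈ -0.740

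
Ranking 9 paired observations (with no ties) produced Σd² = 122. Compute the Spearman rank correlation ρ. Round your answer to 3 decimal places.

-0.017

ρ = 1 − 6Σd² / [n(n²−1)] = 1 − 6×122 / (9×80)
  = 1 − 732/720 = 1 − 1.0167 ≈ -0.017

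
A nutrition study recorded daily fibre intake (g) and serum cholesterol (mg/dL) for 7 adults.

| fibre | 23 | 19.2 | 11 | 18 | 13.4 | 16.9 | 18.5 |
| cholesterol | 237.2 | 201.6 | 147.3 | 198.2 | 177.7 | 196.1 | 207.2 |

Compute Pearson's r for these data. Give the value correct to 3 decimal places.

0.980

n = 7, Σx = 120, Σy = 1365.3, Σx² = 2150.06, Σy² = 270851.27, Σxy = 24042.69
nΣxy − ΣxΣy = 168298.83 − 163836 = 4462.83
nΣx² − (Σx)² = 15050.42 − 14400 = 650.42; nΣy² − (Σy)² = 1895958.89 − 1864044.09 = 31914.8
r = 4462.83 / √(650.42 × 31914.8) = 4462.83 / 4556.0975 ≈ 0.980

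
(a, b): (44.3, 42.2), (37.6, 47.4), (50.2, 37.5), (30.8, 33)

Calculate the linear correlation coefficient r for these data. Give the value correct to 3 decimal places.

n = 4, Σa = 162.9, Σb = 160.1, Σa² = 6844.93, Σb² = 6522.85, Σab = 6550.6
nΣab − ΣaΣb = 26202.4 − 26080.29 = 122.11
nΣa² − (Σa)² = 27379.72 − 26536.41 = 843.31; nΣb² − (Σb)² = 26091.4 − 25632.01 = 459.39
r = 122.11 / √(843.31 × 459.39) = 122.11 / 622.4212 ≈ 0.196

0.196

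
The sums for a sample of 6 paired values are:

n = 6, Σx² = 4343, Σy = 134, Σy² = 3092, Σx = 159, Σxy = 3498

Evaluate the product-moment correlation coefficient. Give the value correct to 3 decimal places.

-0.467

r = (nΣxy − ΣxΣy) / √[(nΣx² − (Σx)²)(nΣy² − (Σy)²)]
Numerator: 6×3498 − 159×134 = -318
Denominator: √[(26058 − 25281)(18552 − 17956)] = √[777 × 596] = 680.5086
r = -318 / 680.5086 ≈ -0.467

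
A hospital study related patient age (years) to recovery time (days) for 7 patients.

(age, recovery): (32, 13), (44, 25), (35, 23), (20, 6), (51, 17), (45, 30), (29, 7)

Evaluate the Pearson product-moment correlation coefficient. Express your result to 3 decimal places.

n = 7, Σx = 256, Σy = 121, Σx² = 10052, Σy² = 2597, Σxy = 4861
nΣxy − ΣxΣy = 34027 − 30976 = 3051
nΣx² − (Σx)² = 70364 − 65536 = 4828; nΣy² − (Σy)² = 18179 − 14641 = 3538
r = 3051 / √(4828 × 3538) = 3051 / 4132.9728 ≈ 0.738

0.738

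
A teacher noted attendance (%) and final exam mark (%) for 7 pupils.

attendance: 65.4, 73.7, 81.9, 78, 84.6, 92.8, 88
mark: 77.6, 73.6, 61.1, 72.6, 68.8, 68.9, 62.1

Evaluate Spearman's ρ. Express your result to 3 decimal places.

-0.679

Rank attendance: 1, 2, 4, 3, 5, 7, 6
Rank mark: 7, 6, 1, 5, 3, 4, 2
d = rank(attendance) − rank(mark): -6, -4, 3, -2, 2, 3, 4; Σd² = 94
ρ = 1 − 6Σd² / [n(n²−1)] = 1 − 6×94 / (7×48) = 1 − 564/336 ≈ -0.679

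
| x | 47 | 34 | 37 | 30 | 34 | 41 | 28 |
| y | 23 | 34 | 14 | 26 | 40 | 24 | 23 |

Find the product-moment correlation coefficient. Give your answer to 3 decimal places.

-0.227

n = 7, Σx = 251, Σy = 184, Σx² = 9255, Σy² = 5262, Σxy = 6523
nΣxy − ΣxΣy = 45661 − 46184 = -523
nΣx² − (Σx)² = 64785 − 63001 = 1784; nΣy² − (Σy)² = 36834 − 33856 = 2978
r = -523 / √(1784 × 2978) = -523 / 2304.9408 ≈ -0.227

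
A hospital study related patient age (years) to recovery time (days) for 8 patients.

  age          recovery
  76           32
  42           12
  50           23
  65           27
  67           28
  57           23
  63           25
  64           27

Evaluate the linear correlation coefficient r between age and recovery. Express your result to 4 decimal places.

0.9461

n = 8, Σx = 484, Σy = 197, Σx² = 30068, Σy² = 5093, Σxy = 12331
nΣxy − ΣxΣy = 98648 − 95348 = 3300
nΣx² − (Σx)² = 240544 − 234256 = 6288; nΣy² − (Σy)² = 40744 − 38809 = 1935
r = 3300 / √(6288 × 1935) = 3300 / 3488.1628 ≈ 0.9461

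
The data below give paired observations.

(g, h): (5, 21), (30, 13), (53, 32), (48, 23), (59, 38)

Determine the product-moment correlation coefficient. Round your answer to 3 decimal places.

0.684

n = 5, Σg = 195, Σh = 127, Σg² = 9519, Σh² = 3607, Σgh = 5537
nΣgh − ΣgΣh = 27685 − 24765 = 2920
nΣg² − (Σg)² = 47595 − 38025 = 9570; nΣh² − (Σh)² = 18035 − 16129 = 1906
r = 2920 / √(9570 × 1906) = 2920 / 4270.8805 ≈ 0.684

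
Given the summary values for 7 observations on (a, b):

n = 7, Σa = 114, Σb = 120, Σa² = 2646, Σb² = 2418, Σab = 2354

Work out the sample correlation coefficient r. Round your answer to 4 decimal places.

0.7489

r = (nΣab − ΣaΣb) / √[(nΣa² − (Σa)²)(nΣb² − (Σb)²)]
Numerator: 7×2354 − 114×120 = 2798
Denominator: √[(18522 − 12996)(16926 − 14400)] = √[5526 × 2526] = 3736.1312
r = 2798 / 3736.1312 ≈ 0.7489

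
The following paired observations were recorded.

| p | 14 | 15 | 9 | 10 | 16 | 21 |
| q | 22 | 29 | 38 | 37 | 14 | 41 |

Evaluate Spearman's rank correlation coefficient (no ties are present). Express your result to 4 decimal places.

Rank p: 3, 4, 1, 2, 5, 6
Rank q: 2, 3, 5, 4, 1, 6
d = rank(p) − rank(q): 1, 1, -4, -2, 4, 0; Σd² = 38
ρ = 1 − 6Σd² / [n(n²−1)] = 1 − 6×38 / (6×35) = 1 − 228/210 ≈ -0.0857

-0.0857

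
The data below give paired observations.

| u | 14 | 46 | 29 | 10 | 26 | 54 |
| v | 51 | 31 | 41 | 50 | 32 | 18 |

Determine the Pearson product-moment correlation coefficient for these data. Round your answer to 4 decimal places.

n = 6, Σu = 179, Σv = 223, Σu² = 6845, Σv² = 9091, Σuv = 5633
nΣuv − ΣuΣv = 33798 − 39917 = -6119
nΣu² − (Σu)² = 41070 − 32041 = 9029; nΣv² − (Σv)² = 54546 − 49729 = 4817
r = -6119 / √(9029 × 4817) = -6119 / 6594.8990 ≈ -0.9278

-0.9278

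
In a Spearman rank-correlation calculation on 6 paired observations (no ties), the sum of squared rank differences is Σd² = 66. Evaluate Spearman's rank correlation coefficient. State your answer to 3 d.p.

-0.886

ρ = 1 − 6Σd² / [n(n²−1)] = 1 − 6×66 / (6×35)
  = 1 − 396/210 = 1 − 1.8857 ≈ -0.886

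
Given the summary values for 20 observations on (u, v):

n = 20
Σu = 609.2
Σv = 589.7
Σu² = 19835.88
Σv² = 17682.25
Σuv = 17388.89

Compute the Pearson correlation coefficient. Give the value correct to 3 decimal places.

-0.933

r = (nΣuv − ΣuΣv) / √[(nΣu² − (Σu)²)(nΣv² − (Σv)²)]
Numerator: 20×17388.89 − 609.2×589.7 = -11467.44
Denominator: √[(396717.6 − 371124.64)(353645 − 347746.09)] = √[25592.96 × 5898.91] = 12287.0081
r = -11467.44 / 12287.0081 ≈ -0.933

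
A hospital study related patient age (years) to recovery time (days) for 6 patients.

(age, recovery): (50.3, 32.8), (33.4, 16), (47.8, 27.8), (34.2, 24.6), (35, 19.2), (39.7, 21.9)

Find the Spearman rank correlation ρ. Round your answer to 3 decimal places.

Rank age: 6, 1, 5, 2, 3, 4
Rank recovery: 6, 1, 5, 4, 2, 3
d = rank(age) − rank(recovery): 0, 0, 0, -2, 1, 1; Σd² = 6
ρ = 1 − 6Σd² / [n(n²−1)] = 1 − 6×6 / (6×35) = 1 − 36/210 ≈ 0.829

0.829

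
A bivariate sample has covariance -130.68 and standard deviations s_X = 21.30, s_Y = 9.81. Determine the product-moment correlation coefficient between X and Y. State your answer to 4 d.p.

-0.6254

r = Cov(X,Y) / (s_X · s_Y) = -130.68 / (21.30 × 9.81)
  = -130.68 / 208.9530 ≈ -0.6254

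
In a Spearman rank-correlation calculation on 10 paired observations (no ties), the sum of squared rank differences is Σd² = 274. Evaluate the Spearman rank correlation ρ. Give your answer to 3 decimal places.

-0.661

ρ = 1 − 6Σd² / [n(n²−1)] = 1 − 6×274 / (10×99)
  = 1 − 1644/990 = 1 − 1.6606 ≈ -0.661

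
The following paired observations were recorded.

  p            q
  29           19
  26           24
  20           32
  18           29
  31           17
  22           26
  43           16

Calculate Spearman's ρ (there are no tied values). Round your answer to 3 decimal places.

Rank p: 5, 4, 2, 1, 6, 3, 7
Rank q: 3, 4, 7, 6, 2, 5, 1
d = rank(p) − rank(q): 2, 0, -5, -5, 4, -2, 6; Σd² = 110
ρ = 1 − 6Σd² / [n(n²−1)] = 1 − 6×110 / (7×48) = 1 − 660/336 ≈ -0.964

-0.964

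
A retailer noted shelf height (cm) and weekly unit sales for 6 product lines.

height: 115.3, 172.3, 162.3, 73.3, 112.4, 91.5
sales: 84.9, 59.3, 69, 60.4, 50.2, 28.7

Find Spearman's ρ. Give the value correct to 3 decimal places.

0.314

Rank height: 4, 6, 5, 1, 3, 2
Rank sales: 6, 3, 5, 4, 2, 1
d = rank(height) − rank(sales): -2, 3, 0, -3, 1, 1; Σd² = 24
ρ = 1 − 6Σd² / [n(n²−1)] = 1 − 6×24 / (6×35) = 1 − 144/210 ≈ 0.314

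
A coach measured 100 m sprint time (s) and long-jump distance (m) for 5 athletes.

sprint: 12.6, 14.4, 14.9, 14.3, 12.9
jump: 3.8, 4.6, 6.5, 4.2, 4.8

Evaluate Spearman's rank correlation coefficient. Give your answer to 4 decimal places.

0.7000

Rank sprint: 1, 4, 5, 3, 2
Rank jump: 1, 3, 5, 2, 4
d = rank(sprint) − rank(jump): 0, 1, 0, 1, -2; Σd² = 6
ρ = 1 − 6Σd² / [n(n²−1)] = 1 − 6×6 / (5×24) = 1 − 36/120 ≈ 0.7000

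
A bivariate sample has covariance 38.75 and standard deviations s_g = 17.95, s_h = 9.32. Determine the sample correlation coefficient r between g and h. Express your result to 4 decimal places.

0.2316

r = Cov(g,h) / (s_g · s_h) = 38.75 / (17.95 × 9.32)
  = 38.75 / 167.2940 ≈ 0.2316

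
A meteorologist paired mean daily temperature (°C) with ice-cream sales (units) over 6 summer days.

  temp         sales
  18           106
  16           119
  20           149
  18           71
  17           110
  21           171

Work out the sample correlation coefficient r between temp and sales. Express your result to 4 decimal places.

n = 6, Σx = 110, Σy = 726, Σx² = 2034, Σy² = 93980, Σxy = 13531
nΣxy − ΣxΣy = 81186 − 79860 = 1326
nΣx² − (Σx)² = 12204 − 12100 = 104; nΣy² − (Σy)² = 563880 − 527076 = 36804
r = 1326 / √(104 × 36804) = 1326 / 1956.4294 ≈ 0.6778

0.6778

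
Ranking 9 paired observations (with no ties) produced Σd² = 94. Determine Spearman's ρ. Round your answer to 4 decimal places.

ρ = 1 − 6Σd² / [n(n²−1)] = 1 − 6×94 / (9×80)
  = 1 − 564/720 = 1 − 0.78333 ≈ 0.2167

0.2167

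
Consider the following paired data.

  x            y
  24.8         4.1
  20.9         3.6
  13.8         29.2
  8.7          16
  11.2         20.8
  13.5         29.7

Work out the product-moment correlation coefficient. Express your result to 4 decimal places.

-0.6995

n = 6, Σx = 92.9, Σy = 103.4, Σx² = 1625.67, Σy² = 2453.14, Σxy = 1352.99
nΣxy − ΣxΣy = 8117.94 − 9605.86 = -1487.92
nΣx² − (Σx)² = 9754.02 − 8630.41 = 1123.61; nΣy² − (Σy)² = 14718.84 − 10691.56 = 4027.28
r = -1487.92 / √(1123.61 × 4027.28) = -1487.92 / 2127.2264 ≈ -0.6995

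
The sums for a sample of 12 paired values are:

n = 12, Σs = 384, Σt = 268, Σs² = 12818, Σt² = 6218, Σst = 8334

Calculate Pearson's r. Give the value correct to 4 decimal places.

r = (nΣst − ΣsΣt) / √[(nΣs² − (Σs)²)(nΣt² − (Σt)²)]
Numerator: 12×8334 − 384×268 = -2904
Denominator: √[(153816 − 147456)(74616 − 71824)] = √[6360 × 2792] = 4213.9198
r = -2904 / 4213.9198 ≈ -0.6891

-0.6891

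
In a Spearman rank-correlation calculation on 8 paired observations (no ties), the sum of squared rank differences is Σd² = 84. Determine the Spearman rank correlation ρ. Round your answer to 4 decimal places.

0.0000

ρ = 1 − 6Σd² / [n(n²−1)] = 1 − 6×84 / (8×63)
  = 1 − 504/504 = 1 − 1.00000 ≈ 0.0000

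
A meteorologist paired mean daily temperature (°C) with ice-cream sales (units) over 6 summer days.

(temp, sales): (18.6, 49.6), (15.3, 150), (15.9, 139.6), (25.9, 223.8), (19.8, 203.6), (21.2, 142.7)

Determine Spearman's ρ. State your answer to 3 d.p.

Rank temp: 3, 1, 2, 6, 4, 5
Rank sales: 1, 4, 2, 6, 5, 3
d = rank(temp) − rank(sales): 2, -3, 0, 0, -1, 2; Σd² = 18
ρ = 1 − 6Σd² / [n(n²−1)] = 1 − 6×18 / (6×35) = 1 − 108/210 ≈ 0.486

0.486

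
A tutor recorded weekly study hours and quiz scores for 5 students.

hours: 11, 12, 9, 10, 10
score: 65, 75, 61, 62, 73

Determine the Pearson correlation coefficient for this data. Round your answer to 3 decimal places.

0.670

n = 5, Σx = 52, Σy = 336, Σx² = 546, Σy² = 22744, Σxy = 3514
nΣxy − ΣxΣy = 17570 − 17472 = 98
nΣx² − (Σx)² = 2730 − 2704 = 26; nΣy² − (Σy)² = 113720 − 112896 = 824
r = 98 / √(26 × 824) = 98 / 146.3694 ≈ 0.670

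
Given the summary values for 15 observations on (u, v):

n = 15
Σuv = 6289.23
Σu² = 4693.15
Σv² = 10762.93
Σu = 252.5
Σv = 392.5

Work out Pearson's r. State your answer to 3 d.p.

r = (nΣuv − ΣuΣv) / √[(nΣu² − (Σu)²)(nΣv² − (Σv)²)]
Numerator: 15×6289.23 − 252.5×392.5 = -4767.8
Denominator: √[(70397.25 − 63756.25)(161443.95 − 154056.25)] = √[6641 × 7387.7] = 7004.4069
r = -4767.8 / 7004.4069 ≈ -0.681

-0.681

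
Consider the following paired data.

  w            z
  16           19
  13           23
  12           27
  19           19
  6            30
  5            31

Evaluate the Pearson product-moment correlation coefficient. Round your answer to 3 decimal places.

-0.962

n = 6, Σw = 71, Σz = 149, Σw² = 991, Σz² = 3841, Σwz = 1623
nΣwz − ΣwΣz = 9738 − 10579 = -841
nΣw² − (Σw)² = 5946 − 5041 = 905; nΣz² − (Σz)² = 23046 − 22201 = 845
r = -841 / √(905 × 845) = -841 / 874.4856 ≈ -0.962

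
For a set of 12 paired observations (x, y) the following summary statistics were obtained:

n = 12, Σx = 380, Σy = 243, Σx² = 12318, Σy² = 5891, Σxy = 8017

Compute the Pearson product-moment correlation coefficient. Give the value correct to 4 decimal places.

r = (nΣxy − ΣxΣy) / √[(nΣx² − (Σx)²)(nΣy² − (Σy)²)]
Numerator: 12×8017 − 380×243 = 3864
Denominator: √[(147816 − 144400)(70692 − 59049)] = √[3416 × 11643] = 6306.5433
r = 3864 / 6306.5433 ≈ 0.6127

0.6127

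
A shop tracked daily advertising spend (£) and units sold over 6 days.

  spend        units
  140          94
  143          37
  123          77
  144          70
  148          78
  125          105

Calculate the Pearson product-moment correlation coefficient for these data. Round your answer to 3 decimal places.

-0.458

n = 6, Σx = 823, Σy = 461, Σx² = 113443, Σy² = 38143, Σxy = 62671
nΣxy − ΣxΣy = 376026 − 379403 = -3377
nΣx² − (Σx)² = 680658 − 677329 = 3329; nΣy² − (Σy)² = 228858 − 212521 = 16337
r = -3377 / √(3329 × 16337) = -3377 / 7374.6778 ≈ -0.458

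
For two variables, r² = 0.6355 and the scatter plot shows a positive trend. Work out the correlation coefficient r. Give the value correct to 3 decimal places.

|r| = √0.6355 = 0.797
The association is positive, so r = 0.797.

0.797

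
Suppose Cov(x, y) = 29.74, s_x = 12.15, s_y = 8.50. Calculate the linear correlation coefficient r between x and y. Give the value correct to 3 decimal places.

0.288

r = Cov(x,y) / (s_x · s_y) = 29.74 / (12.15 × 8.50)
  = 29.74 / 103.2750 ≈ 0.288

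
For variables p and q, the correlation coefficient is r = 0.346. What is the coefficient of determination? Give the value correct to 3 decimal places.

0.120

r² = (0.346)² = 0.120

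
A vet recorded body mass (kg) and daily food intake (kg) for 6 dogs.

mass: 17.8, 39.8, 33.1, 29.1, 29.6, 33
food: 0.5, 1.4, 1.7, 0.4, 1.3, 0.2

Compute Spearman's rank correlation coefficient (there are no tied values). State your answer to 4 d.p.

Rank mass: 1, 6, 5, 2, 3, 4
Rank food: 3, 5, 6, 2, 4, 1
d = rank(mass) − rank(food): -2, 1, -1, 0, -1, 3; Σd² = 16
ρ = 1 − 6Σd² / [n(n²−1)] = 1 − 6×16 / (6×35) = 1 − 96/210 ≈ 0.5429

0.5429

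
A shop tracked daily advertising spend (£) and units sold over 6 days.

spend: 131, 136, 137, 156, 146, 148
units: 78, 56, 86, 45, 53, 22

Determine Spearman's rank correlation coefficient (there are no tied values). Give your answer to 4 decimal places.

Rank spend: 1, 2, 3, 6, 4, 5
Rank units: 5, 4, 6, 2, 3, 1
d = rank(spend) − rank(units): -4, -2, -3, 4, 1, 4; Σd² = 62
ρ = 1 − 6Σd² / [n(n²−1)] = 1 − 6×62 / (6×35) = 1 − 372/210 ≈ -0.7714

-0.7714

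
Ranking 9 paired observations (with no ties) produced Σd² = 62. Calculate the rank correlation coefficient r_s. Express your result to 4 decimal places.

0.4833

ρ = 1 − 6Σd² / [n(n²−1)] = 1 − 6×62 / (9×80)
  = 1 − 372/720 = 1 − 0.51667 ≈ 0.4833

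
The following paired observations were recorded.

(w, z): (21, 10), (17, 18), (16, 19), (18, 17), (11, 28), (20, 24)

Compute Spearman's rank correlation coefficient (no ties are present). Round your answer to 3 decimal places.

Rank w: 6, 3, 2, 4, 1, 5
Rank z: 1, 3, 4, 2, 6, 5
d = rank(w) − rank(z): 5, 0, -2, 2, -5, 0; Σd² = 58
ρ = 1 − 6Σd² / [n(n²−1)] = 1 − 6×58 / (6×35) = 1 − 348/210 ≈ -0.657

-0.657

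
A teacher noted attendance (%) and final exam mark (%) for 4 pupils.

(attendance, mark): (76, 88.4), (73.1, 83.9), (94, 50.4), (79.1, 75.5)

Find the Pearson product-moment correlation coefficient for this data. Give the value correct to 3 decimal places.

n = 4, Σx = 322.2, Σy = 298.2, Σx² = 26212.42, Σy² = 23094.18, Σxy = 23561.14
nΣxy − ΣxΣy = 94244.56 − 96080.04 = -1835.48
nΣx² − (Σx)² = 104849.68 − 103812.84 = 1036.84; nΣy² − (Σy)² = 92376.72 − 88923.24 = 3453.48
r = -1835.48 / √(1036.84 × 3453.48) = -1835.48 / 1892.2754 ≈ -0.970

-0.970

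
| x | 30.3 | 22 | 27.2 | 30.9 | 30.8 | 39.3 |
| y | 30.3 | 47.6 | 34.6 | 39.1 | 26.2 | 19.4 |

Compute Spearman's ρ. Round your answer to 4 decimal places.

-0.6571

Rank x: 3, 1, 2, 5, 4, 6
Rank y: 3, 6, 4, 5, 2, 1
d = rank(x) − rank(y): 0, -5, -2, 0, 2, 5; Σd² = 58
ρ = 1 − 6Σd² / [n(n²−1)] = 1 − 6×58 / (6×35) = 1 − 348/210 ≈ -0.6571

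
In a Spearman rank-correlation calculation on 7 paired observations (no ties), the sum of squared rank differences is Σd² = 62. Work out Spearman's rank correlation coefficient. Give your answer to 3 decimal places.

ρ = 1 − 6Σd² / [n(n²−1)] = 1 − 6×62 / (7×48)
  = 1 − 372/336 = 1 − 1.1071 ≈ -0.107

-0.107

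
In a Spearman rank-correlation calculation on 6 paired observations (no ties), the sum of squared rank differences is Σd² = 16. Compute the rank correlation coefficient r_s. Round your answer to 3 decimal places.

ρ = 1 − 6Σd² / [n(n²−1)] = 1 − 6×16 / (6×35)
  = 1 − 96/210 = 1 − 0.4571 ≈ 0.543

0.543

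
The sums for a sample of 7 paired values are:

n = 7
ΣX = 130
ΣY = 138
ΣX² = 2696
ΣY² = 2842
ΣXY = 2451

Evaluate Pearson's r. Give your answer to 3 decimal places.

-0.605

r = (nΣXY − ΣXΣY) / √[(nΣX² − (ΣX)²)(nΣY² − (ΣY)²)]
Numerator: 7×2451 − 130×138 = -783
Denominator: √[(18872 − 16900)(19894 − 19044)] = √[1972 × 850] = 1294.6814
r = -783 / 1294.6814 ≈ -0.605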